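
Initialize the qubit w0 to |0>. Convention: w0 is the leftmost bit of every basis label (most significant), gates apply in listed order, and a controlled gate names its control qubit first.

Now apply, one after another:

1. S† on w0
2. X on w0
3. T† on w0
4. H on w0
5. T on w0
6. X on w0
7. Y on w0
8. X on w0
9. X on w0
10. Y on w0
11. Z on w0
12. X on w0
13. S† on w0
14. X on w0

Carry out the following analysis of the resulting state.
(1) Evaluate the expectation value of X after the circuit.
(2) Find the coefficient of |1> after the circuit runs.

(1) In the final state, X has expectation sqrt(2)/2.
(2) The final state's coefficient on |1> equals sqrt(2)*exp(3*I*pi/4)/2.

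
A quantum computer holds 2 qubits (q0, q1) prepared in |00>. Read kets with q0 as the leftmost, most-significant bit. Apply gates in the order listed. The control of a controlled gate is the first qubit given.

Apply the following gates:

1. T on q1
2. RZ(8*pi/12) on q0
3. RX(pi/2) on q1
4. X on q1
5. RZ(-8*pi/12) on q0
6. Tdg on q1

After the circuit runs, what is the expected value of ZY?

The observable ZY averages to sqrt(2)/2.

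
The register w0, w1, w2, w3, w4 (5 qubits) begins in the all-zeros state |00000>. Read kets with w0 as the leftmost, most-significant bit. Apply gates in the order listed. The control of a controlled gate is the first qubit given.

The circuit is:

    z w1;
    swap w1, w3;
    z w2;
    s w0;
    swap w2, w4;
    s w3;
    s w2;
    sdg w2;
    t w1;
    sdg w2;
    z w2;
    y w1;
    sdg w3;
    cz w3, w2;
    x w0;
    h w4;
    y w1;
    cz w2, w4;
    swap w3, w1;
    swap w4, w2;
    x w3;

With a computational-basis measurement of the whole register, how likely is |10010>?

Outcome |10010> occurs with probability 1/2. Key observation: the block from step 7 through step 8 cancels to the identity and can be dropped.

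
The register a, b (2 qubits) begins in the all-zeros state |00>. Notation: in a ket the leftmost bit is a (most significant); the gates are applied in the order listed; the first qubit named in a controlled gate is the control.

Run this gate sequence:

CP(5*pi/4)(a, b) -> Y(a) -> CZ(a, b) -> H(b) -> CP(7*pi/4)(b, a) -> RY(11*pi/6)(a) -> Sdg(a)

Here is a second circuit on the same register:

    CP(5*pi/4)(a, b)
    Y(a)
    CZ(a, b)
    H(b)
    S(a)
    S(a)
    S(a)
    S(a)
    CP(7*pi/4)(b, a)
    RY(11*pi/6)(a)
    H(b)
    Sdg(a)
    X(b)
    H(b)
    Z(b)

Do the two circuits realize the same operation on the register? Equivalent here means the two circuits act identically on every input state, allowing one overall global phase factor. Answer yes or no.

Yes: on every input state the two circuits agree up to one overall phase factor.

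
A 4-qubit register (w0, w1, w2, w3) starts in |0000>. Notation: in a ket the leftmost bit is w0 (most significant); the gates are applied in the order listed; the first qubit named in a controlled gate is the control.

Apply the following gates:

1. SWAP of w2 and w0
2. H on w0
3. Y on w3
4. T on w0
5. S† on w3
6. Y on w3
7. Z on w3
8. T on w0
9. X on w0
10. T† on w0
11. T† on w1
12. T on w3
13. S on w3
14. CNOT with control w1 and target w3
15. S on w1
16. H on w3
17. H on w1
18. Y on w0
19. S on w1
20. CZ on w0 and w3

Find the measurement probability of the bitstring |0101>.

A full measurement returns |0101> with probability 1/8.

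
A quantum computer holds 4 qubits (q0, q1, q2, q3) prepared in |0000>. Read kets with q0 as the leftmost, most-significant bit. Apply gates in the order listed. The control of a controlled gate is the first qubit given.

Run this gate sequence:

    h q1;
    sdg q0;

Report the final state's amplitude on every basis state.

After the circuit, the state carries amplitude sqrt(2)/2 on |0000>, sqrt(2)/2 on |0100>, and 0 on every other basis state.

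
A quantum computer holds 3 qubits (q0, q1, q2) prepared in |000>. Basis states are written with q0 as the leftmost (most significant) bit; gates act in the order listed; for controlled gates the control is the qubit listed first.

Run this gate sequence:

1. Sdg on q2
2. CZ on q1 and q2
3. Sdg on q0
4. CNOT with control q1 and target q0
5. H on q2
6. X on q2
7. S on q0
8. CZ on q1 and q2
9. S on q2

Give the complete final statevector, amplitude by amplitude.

After the circuit, the state carries amplitude sqrt(2)/2 on |000>, sqrt(2)*I/2 on |001>, and 0 on every other basis state.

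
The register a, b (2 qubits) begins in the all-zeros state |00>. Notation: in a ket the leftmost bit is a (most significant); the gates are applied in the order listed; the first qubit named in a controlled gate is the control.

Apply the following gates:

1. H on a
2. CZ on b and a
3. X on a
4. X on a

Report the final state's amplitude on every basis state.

The resulting statevector has amplitude sqrt(2)/2 on |00>, 0 on |01>, sqrt(2)/2 on |10>, 0 on |11>. Key observation: steps 3-4 multiply out to the identity, so the circuit reduces to the remaining gates.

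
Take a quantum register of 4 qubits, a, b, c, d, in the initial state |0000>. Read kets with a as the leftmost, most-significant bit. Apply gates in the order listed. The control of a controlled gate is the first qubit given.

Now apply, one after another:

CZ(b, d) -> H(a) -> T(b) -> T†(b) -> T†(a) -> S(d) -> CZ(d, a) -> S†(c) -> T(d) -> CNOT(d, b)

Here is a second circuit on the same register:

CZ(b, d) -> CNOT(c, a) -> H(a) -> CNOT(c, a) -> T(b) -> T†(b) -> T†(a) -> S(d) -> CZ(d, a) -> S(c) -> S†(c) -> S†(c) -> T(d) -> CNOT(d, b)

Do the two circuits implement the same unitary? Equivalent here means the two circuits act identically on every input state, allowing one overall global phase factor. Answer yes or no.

No, they are not equivalent — no single phase factor reconciles the two unitaries.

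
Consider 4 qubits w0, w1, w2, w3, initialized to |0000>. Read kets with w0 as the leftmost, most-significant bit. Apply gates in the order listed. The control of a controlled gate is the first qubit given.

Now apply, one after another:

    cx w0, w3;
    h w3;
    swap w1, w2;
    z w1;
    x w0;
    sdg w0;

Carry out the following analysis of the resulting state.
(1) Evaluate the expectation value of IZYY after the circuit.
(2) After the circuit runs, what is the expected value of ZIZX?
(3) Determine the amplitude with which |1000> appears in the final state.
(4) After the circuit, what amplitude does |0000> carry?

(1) The expectation value of IZYY is 0.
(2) In the final state, ZIZX has expectation -1.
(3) The amplitude on |1000> is -sqrt(2)*I/2.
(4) The final state's coefficient on |0000> equals 0.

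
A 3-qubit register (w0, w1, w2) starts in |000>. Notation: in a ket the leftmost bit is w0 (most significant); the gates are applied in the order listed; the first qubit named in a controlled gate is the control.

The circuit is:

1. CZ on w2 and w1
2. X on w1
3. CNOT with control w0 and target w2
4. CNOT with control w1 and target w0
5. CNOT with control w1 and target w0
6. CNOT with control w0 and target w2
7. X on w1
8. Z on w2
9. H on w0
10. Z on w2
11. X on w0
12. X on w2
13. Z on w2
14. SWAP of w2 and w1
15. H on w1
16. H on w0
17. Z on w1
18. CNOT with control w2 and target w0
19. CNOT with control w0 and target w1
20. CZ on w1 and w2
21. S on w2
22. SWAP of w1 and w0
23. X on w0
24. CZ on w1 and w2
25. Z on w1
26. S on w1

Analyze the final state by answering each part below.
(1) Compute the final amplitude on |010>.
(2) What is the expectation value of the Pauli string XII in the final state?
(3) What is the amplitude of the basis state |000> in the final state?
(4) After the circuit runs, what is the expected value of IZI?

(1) The amplitude on |010> is 0. Key observation: the block from step 3 through step 6 cancels to the identity and can be dropped.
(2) The observable XII averages to 1.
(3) The final state's coefficient on |000> equals -sqrt(2)/2.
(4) In the final state, IZI has expectation 1.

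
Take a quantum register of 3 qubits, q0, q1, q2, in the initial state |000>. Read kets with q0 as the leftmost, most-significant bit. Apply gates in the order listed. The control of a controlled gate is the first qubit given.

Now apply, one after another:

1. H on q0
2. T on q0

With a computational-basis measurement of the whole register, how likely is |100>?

The probability of measuring |100> is 1/2.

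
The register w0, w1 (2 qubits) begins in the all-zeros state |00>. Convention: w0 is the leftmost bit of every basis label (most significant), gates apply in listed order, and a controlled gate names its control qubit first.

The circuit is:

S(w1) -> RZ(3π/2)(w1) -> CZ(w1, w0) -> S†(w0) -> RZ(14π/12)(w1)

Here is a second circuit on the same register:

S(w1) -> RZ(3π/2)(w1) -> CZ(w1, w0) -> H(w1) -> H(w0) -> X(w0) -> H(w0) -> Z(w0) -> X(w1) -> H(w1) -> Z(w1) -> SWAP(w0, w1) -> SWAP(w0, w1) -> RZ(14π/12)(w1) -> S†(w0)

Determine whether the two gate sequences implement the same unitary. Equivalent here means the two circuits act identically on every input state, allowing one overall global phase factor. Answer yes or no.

Yes, they are equivalent — the unitaries differ by at most a global phase.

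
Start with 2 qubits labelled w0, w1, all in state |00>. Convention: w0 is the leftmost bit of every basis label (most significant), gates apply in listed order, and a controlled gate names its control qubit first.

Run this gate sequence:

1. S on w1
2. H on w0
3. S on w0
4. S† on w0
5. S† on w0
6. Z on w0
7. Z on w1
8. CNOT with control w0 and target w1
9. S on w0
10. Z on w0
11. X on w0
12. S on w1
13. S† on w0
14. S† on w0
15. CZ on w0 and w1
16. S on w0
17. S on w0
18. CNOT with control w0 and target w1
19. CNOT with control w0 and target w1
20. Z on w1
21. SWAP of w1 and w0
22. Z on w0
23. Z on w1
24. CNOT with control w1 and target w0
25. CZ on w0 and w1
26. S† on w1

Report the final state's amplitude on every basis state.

The final amplitudes are 0 on |00>, 0 on |01>, sqrt(2)*I/2 on |10>, -sqrt(2)*I/2 on |11>. Key observation: gates 3-4 undo each other exactly, leaving only the rest of the circuit to track.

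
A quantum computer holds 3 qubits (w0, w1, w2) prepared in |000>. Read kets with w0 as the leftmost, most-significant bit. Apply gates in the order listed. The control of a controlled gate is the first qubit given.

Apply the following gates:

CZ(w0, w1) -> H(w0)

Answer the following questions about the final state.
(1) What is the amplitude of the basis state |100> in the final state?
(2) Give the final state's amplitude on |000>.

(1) The amplitude on |100> is sqrt(2)/2.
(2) The final state's coefficient on |000> equals sqrt(2)/2.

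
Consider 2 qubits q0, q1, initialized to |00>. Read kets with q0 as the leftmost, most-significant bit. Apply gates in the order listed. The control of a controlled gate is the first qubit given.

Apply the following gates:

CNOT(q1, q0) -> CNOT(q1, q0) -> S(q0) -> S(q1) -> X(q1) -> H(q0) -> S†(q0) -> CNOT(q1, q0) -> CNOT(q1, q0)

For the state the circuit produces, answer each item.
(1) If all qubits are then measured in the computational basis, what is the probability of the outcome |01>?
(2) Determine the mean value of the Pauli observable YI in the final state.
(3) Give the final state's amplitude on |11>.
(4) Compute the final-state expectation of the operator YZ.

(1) The probability of measuring |01> is 1/2.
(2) The expectation value of YI is -1.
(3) |11> carries amplitude -sqrt(2)*I/2 in the final state.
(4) The observable YZ averages to 1.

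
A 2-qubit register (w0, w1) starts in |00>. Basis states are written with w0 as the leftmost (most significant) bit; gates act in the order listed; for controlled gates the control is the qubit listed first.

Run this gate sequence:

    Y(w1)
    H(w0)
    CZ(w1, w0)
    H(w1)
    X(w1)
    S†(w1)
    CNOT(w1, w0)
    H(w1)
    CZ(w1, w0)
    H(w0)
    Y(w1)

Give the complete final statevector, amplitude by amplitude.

The resulting statevector has amplitude -1/2 - I/2 on |00>, 0 on |01>, 0 on |10>, 1/2 - I/2 on |11>.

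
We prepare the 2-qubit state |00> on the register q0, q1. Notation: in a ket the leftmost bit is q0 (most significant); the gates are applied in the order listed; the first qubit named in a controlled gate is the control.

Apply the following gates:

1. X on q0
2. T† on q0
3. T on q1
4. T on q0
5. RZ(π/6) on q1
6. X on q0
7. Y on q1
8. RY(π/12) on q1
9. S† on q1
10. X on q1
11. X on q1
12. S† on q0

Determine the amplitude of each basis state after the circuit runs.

After the circuit, the state carries amplitude (-sqrt(sqrt(2) + 2)/4 + sqrt(6 - 3*sqrt(2))/4)*exp(5*I*pi/12) on |00>, (-sqrt(3*sqrt(2) + 6)/4 - sqrt(2 - sqrt(2))/4)*exp(11*I*pi/12) on |01>, 0 on |10>, 0 on |11>.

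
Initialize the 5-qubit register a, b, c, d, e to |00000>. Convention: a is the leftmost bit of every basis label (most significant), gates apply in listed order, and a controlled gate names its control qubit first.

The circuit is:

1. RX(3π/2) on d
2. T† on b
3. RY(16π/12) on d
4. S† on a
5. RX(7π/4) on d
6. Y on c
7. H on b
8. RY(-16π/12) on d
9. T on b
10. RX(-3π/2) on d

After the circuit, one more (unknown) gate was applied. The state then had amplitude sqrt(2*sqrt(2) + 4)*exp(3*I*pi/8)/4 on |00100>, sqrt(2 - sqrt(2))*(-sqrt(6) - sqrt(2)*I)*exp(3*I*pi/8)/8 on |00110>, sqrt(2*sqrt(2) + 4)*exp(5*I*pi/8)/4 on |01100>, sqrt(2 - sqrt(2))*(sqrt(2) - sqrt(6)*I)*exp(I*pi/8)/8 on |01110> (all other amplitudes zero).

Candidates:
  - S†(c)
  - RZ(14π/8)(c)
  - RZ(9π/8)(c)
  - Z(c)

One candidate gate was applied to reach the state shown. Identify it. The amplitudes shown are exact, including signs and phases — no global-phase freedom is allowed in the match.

It was RZ(14π/8)(c) that produced the state shown.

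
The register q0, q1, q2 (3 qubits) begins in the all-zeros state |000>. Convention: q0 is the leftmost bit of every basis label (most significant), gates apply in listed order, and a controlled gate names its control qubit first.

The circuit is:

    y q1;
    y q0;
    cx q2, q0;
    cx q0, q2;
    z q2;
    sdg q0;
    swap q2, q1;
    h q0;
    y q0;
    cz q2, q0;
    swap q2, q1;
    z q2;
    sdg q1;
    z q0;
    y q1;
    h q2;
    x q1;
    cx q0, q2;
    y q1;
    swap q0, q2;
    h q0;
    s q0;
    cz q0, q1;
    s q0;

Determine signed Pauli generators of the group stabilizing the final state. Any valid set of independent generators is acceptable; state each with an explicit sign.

One valid set of independent stabilizer generators is -IIX, -ZII, +IZI (any independent generating set of the same group is equally correct).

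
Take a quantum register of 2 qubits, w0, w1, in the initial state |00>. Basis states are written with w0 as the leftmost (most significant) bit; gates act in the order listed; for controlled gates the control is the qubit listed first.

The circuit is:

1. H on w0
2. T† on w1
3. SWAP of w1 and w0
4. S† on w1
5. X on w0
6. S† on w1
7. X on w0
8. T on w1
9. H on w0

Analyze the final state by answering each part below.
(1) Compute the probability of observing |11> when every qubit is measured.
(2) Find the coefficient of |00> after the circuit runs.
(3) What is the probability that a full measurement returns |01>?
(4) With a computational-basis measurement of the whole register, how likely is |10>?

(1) Outcome |11> occurs with probability 1/4.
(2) The amplitude on |00> is 1/2.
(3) The probability of measuring |01> is 1/4.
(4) A full measurement returns |10> with probability 1/4.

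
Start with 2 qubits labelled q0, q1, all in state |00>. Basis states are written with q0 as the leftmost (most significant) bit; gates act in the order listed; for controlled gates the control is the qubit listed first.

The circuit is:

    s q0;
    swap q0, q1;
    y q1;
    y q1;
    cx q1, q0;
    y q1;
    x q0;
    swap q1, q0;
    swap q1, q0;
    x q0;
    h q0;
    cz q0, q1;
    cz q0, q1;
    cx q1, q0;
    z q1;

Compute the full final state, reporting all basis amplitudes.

After the circuit, the state carries amplitude 0 on |00>, -sqrt(2)*I/2 on |01>, 0 on |10>, -sqrt(2)*I/2 on |11>.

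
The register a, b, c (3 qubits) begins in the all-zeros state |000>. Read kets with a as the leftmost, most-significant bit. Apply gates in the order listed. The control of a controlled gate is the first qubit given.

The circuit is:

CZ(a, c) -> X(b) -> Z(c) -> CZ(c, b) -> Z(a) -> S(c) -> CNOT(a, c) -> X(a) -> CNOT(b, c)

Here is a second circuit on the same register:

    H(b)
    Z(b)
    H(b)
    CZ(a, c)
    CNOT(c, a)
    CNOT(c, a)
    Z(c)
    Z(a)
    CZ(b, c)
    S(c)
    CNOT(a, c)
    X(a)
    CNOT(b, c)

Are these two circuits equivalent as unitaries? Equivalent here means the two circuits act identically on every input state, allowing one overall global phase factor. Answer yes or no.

Yes — the two circuits implement the same unitary up to a global phase.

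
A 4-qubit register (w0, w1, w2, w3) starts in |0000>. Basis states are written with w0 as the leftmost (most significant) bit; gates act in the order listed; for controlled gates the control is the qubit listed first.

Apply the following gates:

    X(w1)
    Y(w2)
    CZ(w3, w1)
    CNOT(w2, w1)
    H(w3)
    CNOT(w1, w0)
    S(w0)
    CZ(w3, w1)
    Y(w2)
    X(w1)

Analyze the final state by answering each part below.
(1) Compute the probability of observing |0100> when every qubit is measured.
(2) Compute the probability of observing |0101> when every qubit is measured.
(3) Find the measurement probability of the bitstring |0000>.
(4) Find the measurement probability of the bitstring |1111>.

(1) The probability of measuring |0100> is 1/2.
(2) Outcome |0101> occurs with probability 1/2.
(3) A full measurement returns |0000> with probability 0.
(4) Outcome |1111> occurs with probability 0.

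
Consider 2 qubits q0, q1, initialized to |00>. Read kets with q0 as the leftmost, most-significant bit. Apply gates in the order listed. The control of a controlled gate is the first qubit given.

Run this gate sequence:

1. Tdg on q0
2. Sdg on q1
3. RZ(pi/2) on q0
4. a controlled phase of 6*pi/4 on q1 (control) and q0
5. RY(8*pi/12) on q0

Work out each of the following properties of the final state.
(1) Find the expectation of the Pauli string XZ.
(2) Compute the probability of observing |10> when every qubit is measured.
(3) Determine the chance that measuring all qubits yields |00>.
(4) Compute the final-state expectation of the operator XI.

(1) The observable XZ averages to sqrt(3)/2.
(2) The probability of measuring |10> is 3/4.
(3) The probability of measuring |00> is 1/4.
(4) In the final state, XI has expectation sqrt(3)/2.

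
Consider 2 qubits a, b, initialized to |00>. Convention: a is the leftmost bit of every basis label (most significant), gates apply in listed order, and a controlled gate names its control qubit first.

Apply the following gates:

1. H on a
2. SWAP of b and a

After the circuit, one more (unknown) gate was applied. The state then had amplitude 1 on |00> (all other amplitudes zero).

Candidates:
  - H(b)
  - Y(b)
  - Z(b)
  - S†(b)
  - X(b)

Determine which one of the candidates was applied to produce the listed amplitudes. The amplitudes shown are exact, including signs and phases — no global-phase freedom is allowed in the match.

The applied gate was H(b).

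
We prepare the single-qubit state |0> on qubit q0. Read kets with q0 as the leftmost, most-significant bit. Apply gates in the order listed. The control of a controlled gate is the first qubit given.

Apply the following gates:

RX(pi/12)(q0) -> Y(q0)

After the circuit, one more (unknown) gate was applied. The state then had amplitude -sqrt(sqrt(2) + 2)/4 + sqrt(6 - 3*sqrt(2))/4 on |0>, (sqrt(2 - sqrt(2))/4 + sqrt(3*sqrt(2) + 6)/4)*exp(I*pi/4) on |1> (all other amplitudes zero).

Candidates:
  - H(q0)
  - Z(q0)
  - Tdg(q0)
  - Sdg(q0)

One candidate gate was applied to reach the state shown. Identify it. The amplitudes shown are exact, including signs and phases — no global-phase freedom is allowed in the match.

The unique candidate consistent with the amplitudes is Tdg(q0).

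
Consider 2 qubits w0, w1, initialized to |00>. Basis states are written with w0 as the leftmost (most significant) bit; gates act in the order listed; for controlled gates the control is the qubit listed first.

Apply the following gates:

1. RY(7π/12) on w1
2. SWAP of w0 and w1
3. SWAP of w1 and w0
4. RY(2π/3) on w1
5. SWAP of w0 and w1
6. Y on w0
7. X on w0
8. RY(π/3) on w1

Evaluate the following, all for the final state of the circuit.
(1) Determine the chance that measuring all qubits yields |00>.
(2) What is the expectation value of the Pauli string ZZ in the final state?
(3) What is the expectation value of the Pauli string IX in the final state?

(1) Outcome |00> occurs with probability 3/8 - 3*sqrt(2)/16.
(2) In the final state, ZZ has expectation -sqrt(2)/4.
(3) In the final state, IX has expectation sqrt(3)/2.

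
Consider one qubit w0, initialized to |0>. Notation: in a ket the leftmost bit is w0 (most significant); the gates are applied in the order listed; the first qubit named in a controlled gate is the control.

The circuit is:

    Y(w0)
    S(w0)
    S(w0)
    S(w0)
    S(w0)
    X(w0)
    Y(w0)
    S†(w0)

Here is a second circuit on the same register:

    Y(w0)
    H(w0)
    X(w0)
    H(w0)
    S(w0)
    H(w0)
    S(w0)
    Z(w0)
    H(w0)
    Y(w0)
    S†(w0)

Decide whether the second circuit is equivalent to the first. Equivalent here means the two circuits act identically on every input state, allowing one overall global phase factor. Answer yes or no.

No, they are not equivalent — no single phase factor reconciles the two unitaries.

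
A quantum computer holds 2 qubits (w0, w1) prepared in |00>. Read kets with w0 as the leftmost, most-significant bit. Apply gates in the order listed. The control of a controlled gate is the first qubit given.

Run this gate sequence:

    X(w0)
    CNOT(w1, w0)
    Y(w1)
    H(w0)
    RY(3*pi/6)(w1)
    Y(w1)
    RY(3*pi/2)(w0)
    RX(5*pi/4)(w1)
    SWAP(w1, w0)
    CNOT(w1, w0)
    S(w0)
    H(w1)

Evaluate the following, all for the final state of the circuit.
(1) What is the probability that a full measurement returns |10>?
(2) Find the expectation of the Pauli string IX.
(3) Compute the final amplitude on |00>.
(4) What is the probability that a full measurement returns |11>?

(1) The probability of measuring |10> is 1/4.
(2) The observable IX averages to -1.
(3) The final state's coefficient on |00> equals -sqrt(2 - sqrt(2))/4 - I*sqrt(sqrt(2) + 2)/4.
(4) A full measurement returns |11> with probability 1/4.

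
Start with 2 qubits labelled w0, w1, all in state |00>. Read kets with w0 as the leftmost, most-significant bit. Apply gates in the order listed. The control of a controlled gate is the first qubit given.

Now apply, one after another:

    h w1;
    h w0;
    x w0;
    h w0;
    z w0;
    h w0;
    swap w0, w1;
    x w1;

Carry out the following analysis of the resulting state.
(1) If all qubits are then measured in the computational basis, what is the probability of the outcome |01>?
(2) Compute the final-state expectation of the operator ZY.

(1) Outcome |01> occurs with probability 1/4. Key observation: steps 2-5 multiply out to the identity, so the circuit reduces to the remaining gates.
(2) In the final state, ZY has expectation 0.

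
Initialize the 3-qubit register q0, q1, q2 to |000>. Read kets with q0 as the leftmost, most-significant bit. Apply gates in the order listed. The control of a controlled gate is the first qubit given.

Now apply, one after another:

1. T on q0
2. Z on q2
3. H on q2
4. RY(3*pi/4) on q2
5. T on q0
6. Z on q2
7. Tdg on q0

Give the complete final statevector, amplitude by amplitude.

The final amplitudes are sqrt(2)*(-sqrt(sqrt(2) + 2) + sqrt(2 - sqrt(2)))/4 on |000>, sqrt(2)*(-sqrt(sqrt(2) + 2) - sqrt(2 - sqrt(2)))/4 on |001>, and 0 on every other basis state.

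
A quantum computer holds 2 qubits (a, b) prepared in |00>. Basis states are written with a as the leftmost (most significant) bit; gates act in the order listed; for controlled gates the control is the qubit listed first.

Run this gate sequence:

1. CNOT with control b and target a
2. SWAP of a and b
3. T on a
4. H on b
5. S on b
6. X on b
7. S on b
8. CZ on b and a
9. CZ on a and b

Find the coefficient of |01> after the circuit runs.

The amplitude on |01> is sqrt(2)*I/2.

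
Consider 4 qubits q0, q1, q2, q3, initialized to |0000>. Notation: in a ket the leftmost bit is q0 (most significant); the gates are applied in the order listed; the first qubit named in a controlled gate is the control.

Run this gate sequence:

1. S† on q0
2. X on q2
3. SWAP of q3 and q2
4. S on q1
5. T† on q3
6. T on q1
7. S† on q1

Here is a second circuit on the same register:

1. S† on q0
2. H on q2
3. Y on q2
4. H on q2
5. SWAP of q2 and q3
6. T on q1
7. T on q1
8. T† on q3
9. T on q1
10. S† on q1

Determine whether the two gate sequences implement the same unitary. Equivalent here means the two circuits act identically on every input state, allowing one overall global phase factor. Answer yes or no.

No: there is an input state on which the two circuits produce genuinely different outputs (not merely differing by a phase).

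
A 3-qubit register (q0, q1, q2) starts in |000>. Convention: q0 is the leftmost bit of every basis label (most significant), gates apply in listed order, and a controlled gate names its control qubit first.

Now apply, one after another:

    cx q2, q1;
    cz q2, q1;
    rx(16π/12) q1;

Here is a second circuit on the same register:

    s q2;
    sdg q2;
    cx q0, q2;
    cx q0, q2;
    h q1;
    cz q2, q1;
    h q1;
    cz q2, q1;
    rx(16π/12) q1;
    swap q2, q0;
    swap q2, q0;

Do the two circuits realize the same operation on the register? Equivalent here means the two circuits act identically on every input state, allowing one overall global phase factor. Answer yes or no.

Yes — the two circuits implement the same unitary up to a global phase.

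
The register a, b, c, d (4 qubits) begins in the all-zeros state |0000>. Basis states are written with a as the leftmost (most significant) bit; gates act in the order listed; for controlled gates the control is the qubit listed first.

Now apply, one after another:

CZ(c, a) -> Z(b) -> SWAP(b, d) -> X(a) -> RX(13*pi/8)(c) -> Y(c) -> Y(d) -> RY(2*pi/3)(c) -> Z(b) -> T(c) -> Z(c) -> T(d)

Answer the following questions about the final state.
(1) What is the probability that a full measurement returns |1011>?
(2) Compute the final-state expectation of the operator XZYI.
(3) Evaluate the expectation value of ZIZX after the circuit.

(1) The probability of measuring |1011> is 1/2 - sqrt(2 - sqrt(2))/8.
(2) The observable XZYI averages to 0.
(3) In the final state, ZIZX has expectation 0.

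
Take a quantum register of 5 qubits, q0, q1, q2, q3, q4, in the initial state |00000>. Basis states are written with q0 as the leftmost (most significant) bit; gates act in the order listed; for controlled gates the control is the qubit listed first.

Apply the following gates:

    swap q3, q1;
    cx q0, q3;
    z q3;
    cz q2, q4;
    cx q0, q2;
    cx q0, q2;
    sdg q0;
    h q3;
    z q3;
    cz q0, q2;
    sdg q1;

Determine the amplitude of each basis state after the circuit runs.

The resulting statevector has amplitude sqrt(2)/2 on |00000>, -sqrt(2)/2 on |00010>, and 0 on every other basis state.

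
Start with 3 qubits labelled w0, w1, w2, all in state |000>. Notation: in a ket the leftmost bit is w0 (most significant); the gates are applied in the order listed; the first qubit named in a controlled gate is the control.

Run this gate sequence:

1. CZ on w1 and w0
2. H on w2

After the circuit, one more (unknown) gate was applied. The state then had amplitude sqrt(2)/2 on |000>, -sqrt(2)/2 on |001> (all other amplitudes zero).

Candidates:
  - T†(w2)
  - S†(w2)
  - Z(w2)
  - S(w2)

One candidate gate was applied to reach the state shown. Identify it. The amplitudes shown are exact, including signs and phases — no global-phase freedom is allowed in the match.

The applied gate was Z(w2).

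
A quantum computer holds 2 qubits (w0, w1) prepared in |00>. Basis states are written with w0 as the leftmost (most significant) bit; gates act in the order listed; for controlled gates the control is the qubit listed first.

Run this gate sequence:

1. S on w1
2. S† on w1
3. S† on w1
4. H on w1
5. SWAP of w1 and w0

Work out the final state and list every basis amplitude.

The final amplitudes are sqrt(2)/2 on |00>, 0 on |01>, sqrt(2)/2 on |10>, 0 on |11>. Key observation: the block from step 1 through step 2 cancels to the identity and can be dropped.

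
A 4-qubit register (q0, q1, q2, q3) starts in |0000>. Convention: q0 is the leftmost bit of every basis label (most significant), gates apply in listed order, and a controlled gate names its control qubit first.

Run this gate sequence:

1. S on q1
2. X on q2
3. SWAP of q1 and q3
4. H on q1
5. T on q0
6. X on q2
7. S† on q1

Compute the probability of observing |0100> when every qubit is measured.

A full measurement returns |0100> with probability 1/2.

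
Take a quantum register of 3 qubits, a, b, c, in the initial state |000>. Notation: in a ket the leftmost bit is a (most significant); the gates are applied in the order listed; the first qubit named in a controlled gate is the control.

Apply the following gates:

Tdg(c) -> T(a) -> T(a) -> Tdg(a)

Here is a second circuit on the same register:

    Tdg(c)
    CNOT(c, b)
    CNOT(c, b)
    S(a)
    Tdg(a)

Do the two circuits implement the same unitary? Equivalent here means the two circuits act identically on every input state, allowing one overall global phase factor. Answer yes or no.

Yes — the two circuits implement the same unitary up to a global phase.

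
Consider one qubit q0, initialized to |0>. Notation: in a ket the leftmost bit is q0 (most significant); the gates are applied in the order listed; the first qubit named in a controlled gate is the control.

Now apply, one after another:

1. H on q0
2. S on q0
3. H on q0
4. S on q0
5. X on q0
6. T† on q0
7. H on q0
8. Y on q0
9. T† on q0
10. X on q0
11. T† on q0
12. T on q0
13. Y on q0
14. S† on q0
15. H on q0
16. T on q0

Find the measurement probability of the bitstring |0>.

Outcome |0> occurs with probability 1/4.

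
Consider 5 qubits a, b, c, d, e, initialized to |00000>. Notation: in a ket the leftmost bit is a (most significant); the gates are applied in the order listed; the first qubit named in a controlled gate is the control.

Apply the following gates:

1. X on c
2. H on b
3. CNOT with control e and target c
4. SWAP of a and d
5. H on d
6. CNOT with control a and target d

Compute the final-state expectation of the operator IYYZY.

The observable IYYZY averages to 0.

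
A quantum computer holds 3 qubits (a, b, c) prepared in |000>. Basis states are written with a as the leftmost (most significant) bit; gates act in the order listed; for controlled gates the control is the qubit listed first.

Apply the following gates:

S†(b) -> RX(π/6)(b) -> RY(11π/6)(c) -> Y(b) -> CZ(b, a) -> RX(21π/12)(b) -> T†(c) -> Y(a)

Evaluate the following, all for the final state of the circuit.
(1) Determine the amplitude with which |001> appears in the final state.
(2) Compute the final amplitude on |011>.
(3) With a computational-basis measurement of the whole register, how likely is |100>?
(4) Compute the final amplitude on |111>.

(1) |001> carries amplitude 0 in the final state.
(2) The final state's coefficient on |011> equals 0.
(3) Outcome |100> occurs with probability -sqrt(6)/32 - sqrt(2)/32 + sqrt(3)/8 + 1/4.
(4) |111> carries amplitude (-sqrt(sqrt(2) + 2)/8 - sqrt(6 - 3*sqrt(2))/8 + sqrt(2 - sqrt(2))/4)*exp(3*I*pi/4) in the final state.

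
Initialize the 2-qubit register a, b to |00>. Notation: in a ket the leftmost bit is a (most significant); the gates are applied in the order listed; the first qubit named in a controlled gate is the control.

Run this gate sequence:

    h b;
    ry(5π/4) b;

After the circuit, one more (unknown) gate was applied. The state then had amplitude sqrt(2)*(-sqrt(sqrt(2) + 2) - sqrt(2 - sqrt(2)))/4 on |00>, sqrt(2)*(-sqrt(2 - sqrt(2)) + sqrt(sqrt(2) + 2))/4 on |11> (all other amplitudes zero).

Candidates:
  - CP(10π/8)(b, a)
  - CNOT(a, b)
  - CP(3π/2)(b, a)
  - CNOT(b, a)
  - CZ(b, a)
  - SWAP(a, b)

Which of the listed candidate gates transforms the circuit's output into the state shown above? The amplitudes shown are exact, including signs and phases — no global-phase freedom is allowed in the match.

The applied gate was CNOT(b, a).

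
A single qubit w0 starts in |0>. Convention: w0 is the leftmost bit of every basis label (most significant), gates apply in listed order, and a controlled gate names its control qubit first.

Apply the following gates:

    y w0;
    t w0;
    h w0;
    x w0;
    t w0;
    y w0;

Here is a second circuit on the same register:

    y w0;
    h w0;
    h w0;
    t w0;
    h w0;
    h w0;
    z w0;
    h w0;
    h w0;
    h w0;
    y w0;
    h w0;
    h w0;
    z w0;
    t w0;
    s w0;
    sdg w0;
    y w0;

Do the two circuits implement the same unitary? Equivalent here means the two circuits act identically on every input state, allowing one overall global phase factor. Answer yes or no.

No — the two circuits implement different unitaries, even allowing a global phase.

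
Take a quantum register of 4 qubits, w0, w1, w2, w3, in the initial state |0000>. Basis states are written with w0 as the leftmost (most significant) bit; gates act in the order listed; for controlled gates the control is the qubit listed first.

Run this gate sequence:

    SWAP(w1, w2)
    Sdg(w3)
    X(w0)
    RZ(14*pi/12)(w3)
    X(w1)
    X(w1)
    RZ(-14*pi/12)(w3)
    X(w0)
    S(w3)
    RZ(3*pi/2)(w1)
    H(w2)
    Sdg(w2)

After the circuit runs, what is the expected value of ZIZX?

The observable ZIZX averages to 0. Key observation: gates 2-9 undo each other exactly, leaving only the rest of the circuit to track.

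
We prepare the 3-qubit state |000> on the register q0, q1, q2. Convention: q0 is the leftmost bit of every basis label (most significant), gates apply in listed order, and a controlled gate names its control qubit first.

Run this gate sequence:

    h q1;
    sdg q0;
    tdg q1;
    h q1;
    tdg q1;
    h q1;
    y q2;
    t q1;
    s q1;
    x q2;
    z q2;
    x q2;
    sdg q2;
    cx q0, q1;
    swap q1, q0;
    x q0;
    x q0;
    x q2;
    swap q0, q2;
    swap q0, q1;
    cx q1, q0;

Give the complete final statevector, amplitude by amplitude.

The resulting statevector has amplitude -sqrt(2)*(1 - I)*((1 + I)*exp(3*I*pi/4) - I)/4 on |000>, sqrt(2)*(1 + I)*exp(I*pi/4)/4 on |001>, and 0 on every other basis state. Key observation: gates 16-17 undo each other exactly, leaving only the rest of the circuit to track.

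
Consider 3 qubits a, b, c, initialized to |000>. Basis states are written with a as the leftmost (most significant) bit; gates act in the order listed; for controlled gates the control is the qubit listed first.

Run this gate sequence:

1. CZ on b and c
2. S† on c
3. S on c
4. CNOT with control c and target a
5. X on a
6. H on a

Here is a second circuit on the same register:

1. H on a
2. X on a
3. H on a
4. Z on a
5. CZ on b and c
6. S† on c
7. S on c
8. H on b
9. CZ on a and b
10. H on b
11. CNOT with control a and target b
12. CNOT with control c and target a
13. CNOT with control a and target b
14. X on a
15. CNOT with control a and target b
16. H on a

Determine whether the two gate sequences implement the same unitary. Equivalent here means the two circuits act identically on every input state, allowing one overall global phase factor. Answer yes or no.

No, they are not equivalent — no single phase factor reconciles the two unitaries.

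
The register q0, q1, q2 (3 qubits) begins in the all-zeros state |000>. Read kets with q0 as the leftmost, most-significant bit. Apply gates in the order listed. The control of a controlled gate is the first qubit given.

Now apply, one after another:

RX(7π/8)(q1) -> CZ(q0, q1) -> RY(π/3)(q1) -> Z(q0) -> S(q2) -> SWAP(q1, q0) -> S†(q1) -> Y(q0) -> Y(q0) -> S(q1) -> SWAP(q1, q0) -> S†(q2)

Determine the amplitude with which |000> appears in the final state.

|000> carries amplitude sqrt(3)*sin(pi/16)/2 + I*cos(pi/16)/2 in the final state. Key observation: steps 5-12 multiply out to the identity, so the circuit reduces to the remaining gates.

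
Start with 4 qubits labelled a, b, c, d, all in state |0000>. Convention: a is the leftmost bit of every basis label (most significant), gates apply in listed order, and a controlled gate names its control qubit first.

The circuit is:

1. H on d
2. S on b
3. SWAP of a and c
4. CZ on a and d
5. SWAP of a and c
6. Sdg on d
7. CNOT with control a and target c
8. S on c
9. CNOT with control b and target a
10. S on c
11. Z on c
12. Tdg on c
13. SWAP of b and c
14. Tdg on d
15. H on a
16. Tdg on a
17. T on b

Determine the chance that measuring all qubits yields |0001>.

Outcome |0001> occurs with probability 1/4.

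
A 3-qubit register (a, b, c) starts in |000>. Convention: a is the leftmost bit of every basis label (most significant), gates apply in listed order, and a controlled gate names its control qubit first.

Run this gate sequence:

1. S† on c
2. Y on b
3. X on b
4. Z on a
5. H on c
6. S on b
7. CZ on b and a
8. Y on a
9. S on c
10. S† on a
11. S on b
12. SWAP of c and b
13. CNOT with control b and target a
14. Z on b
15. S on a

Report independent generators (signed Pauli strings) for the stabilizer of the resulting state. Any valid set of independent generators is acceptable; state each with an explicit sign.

The stabilizer group can be generated by -XXI, -ZZI, +IIZ, among other valid generating sets.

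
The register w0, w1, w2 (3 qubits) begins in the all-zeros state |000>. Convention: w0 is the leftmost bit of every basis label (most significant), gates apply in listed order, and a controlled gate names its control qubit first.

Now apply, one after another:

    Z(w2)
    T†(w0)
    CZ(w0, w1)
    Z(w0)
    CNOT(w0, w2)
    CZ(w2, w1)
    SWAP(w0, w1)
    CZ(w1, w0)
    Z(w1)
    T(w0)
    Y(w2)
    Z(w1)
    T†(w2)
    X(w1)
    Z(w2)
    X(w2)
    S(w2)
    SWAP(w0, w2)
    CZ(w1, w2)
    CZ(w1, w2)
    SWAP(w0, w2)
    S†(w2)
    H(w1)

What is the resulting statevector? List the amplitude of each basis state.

The resulting statevector has amplitude -sqrt(2)*exp(I*pi/4)/2 on |000>, sqrt(2)*exp(I*pi/4)/2 on |010>, and 0 on every other basis state. Key observation: gates 17-22 undo each other exactly, leaving only the rest of the circuit to track.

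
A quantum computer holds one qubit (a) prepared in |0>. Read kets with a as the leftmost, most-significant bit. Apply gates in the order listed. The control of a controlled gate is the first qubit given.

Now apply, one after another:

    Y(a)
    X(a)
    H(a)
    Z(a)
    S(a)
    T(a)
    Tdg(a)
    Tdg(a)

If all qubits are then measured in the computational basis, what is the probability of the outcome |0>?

Outcome |0> occurs with probability 1/2.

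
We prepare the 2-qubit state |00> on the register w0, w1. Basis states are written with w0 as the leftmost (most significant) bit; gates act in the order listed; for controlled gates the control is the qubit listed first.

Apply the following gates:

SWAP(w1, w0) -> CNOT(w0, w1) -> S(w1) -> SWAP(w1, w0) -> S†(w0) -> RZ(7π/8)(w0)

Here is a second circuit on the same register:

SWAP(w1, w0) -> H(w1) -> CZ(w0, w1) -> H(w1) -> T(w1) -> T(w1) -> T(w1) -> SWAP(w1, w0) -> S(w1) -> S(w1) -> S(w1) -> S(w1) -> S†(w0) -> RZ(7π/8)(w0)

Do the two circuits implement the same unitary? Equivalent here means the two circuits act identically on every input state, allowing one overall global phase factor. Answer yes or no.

No — the two circuits implement different unitaries, even allowing a global phase.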